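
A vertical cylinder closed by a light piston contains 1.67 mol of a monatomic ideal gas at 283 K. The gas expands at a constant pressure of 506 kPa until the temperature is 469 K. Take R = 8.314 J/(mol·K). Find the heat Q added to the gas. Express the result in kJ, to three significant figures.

Isobaric: W = nRΔT = (1.67)(8.314)(186) = 2582 J.
ΔU = nCᵥΔT with Cᵥ = 3R/2: ΔU = (1.67)(12.47)(186) = 3874 J.
Q = ΔU + W = 3874 + 2582 = 6456 J.

Q ≈ 6.46 kJ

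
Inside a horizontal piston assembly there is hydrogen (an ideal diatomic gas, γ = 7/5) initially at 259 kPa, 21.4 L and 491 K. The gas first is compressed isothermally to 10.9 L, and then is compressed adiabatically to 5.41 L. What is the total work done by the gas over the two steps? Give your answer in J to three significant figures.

W_total ≈ -8220 J

Step 1 (isothermal): W = P₁V₁ ln(V₂/V₁) = (5543) ln(10.9/21.4) = -3739 J.
After step 1: P = 508.5 kPa, V = 10.9 L, T = 491 K.
Step 2 (adiabatic): W = (P₁V₁ − P₂V₂)/(γ−1) = (5543 − 7335)/0.4 = -4481 J.
W_total = -3739 − 4481 = -8220 J.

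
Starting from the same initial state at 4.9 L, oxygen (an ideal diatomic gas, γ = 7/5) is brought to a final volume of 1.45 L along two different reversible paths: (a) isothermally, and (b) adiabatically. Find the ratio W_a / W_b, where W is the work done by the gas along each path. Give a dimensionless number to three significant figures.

W_a / W_b ≈ 0.776

Path (a) isothermal: W = P₁V₁ ln(V₂/V₁) → W_a/(P₁V₁) = -1.218.
Path (b) adiabatic: W = P₁V₁(1 − (V₁/V₂)^(γ−1))/(γ−1) → W_b/(P₁V₁) = -1.569.
W_a / W_b = -1.218 / -1.569 = 0.7762.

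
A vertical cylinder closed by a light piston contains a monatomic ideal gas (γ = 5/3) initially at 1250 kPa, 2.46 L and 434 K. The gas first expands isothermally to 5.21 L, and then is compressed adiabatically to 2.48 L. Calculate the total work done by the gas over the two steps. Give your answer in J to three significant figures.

W_total ≈ -646 J

Step 1 (isothermal): W = P₁V₁ ln(V₂/V₁) = (3075) ln(5.21/2.46) = 2308 J.
After step 1: P = 590.2 kPa, V = 5.21 L, T = 434 K.
Step 2 (adiabatic): W = (P₁V₁ − P₂V₂)/(γ−1) = (3075 − 5044)/0.667 = -2953 J.
W_total = 2308 − 2953 = -645.9 J.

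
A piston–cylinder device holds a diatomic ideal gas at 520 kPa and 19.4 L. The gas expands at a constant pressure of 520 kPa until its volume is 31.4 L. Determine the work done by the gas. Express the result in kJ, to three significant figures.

Isobaric: W = P ΔV.
W = (520 kPa)(31.4 − 19.4 L) = (520)(12) = 6240 J.

W ≈ 6.24 kJ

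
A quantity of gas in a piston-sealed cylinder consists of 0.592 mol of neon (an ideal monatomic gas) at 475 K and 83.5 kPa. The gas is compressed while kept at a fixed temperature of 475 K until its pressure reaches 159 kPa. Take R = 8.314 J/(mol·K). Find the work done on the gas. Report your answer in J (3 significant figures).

W ≈ 1510 J

Isothermal process: W = nRT ln(V₂/V₁) = nRT ln(P₁/P₂).
W = (0.592)(8.314)(475) × ln(83.5/159)
  = 2338 × ln(0.5252) = 2338 × -0.6441
W_by_gas = -1506 J; work on gas = −W_by = 1506 J.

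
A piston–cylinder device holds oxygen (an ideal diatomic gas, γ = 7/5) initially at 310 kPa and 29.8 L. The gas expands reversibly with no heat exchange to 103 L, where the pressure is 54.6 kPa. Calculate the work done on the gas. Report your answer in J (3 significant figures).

Adiabatic: W = (P₁V₁ − P₂V₂)/(γ − 1) with γ = 7/5.
P₁V₁ = 9238 J, P₂V₂ = 5624 J.
W = (9238 − 5624) / 0.4 = 9036 J.
Work on gas = −W_by = -9036 J.

W ≈ -9040 J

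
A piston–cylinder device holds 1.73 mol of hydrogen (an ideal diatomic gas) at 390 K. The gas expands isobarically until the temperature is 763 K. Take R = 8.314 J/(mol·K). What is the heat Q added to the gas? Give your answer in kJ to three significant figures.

Isobaric: W = nRΔT = (1.73)(8.314)(373) = 5365 J.
ΔU = nCᵥΔT with Cᵥ = 5R/2: ΔU = (1.73)(20.79)(373) = 13412 J.
Q = ΔU + W = 13412 + 5365 = 18777 J.

Q ≈ 18.8 kJ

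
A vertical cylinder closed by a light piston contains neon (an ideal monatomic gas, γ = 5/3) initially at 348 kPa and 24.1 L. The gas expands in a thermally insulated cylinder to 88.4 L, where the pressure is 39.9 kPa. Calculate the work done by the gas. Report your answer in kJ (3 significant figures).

W ≈ 7.29 kJ

Adiabatic: W = (P₁V₁ − P₂V₂)/(γ − 1) with γ = 5/3.
P₁V₁ = 8387 J, P₂V₂ = 3527 J.
W = (8387 − 3527) / 0.6667 = 7289 J.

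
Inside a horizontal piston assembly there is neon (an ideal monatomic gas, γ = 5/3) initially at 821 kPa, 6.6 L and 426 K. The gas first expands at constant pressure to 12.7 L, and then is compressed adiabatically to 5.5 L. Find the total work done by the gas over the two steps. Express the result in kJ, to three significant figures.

W_total ≈ -6.68 kJ

Step 1 (isobaric): W = PΔV = (821 kPa)(12.7 − 6.6 L) = 5008 J.
After step 1: P = 821 kPa, V = 12.7 L, T = 819.7 K.
Step 2 (adiabatic): W = (P₁V₁ − P₂V₂)/(γ−1) = (10427 − 18215)/0.667 = -11683 J.
W_total = 5008 − 11683 = -6675 J.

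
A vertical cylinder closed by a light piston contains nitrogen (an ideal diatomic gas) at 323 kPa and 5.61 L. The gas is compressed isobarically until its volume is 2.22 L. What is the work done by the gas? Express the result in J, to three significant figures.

Isobaric: W = P ΔV.
W = (323 kPa)(2.22 − 5.61 L) = (323)(-3.39) = -1095 J.

W ≈ -1090 J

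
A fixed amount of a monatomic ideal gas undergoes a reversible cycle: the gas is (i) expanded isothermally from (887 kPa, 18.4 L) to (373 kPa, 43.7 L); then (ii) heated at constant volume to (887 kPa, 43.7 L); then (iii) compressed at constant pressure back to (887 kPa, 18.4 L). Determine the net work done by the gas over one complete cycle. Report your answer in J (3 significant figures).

W_net ≈ -8320 J

Leg (i): W = PᵢVᵢ ln(V_f/Vᵢ) = (16321) ln(43.7/18.4) = 14117 J.
Leg (ii): W = 0.
Leg (iii): W = PΔV = (887)(18.4 − 43.7) = -22441 J.
W_net = 14117 − 22441 = -8324 J.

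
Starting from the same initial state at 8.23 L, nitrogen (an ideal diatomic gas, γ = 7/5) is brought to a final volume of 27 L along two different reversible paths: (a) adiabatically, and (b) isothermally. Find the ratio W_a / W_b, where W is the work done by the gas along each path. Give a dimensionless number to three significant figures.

W_a / W_b ≈ 0.796

Path (a) adiabatic: W = P₁V₁(1 − (V₁/V₂)^(γ−1))/(γ−1) → W_a/(P₁V₁) = 0.9456.
Path (b) isothermal: W = P₁V₁ ln(V₂/V₁) → W_b/(P₁V₁) = 1.188.
W_a / W_b = 0.9456 / 1.188 = 0.796.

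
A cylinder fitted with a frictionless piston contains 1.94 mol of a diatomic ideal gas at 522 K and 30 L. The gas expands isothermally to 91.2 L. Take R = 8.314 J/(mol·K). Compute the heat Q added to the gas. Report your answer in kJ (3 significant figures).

Q ≈ 9.36 kJ

Isothermal ⇒ ΔU = 0, so Q = W = nRT ln(V₂/V₁).
Q = (1.94)(8.314)(522) ln(91.2/30) = 8419 × 1.112 = 9361 J.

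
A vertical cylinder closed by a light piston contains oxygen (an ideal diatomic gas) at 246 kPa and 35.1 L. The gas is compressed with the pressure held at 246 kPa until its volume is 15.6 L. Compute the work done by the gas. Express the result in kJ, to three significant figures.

Isobaric: W = P ΔV.
W = (246 kPa)(15.6 − 35.1 L) = (246)(-19.5) = -4797 J.

W ≈ -4.80 kJ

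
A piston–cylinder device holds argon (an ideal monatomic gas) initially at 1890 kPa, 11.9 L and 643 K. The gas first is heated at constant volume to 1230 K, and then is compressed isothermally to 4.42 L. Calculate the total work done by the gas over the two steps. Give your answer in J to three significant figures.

W_total ≈ -42600 J

Step 1 (isochoric): W = 0 (constant volume).
After step 1: P = 3615 kPa (V unchanged).
Step 2 (isothermal): W = P₁V₁ ln(V₂/V₁) = (43023) ln(4.42/11.9) = -42610 J.
W_total = 0 − 42610 = -42610 J.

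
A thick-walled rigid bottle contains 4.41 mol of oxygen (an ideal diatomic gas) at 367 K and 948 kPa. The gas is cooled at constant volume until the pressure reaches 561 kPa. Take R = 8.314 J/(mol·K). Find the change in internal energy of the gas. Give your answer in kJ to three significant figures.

ΔU ≈ -13.7 kJ

Constant volume ⇒ W = 0, so Q = ΔU = nCᵥΔT with Cᵥ = 5R/2 = 20.79 J/(mol·K).
At constant V, T₂/T₁ = P₂/P₁ ⇒ ΔT = T₁(P₂/P₁ − 1) = 367·(561/948 − 1) = -149.8 K.
ΔU = (4.41)(20.79)(-149.8) = -13733 J.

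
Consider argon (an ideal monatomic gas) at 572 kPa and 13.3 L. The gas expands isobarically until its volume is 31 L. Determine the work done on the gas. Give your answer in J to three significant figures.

Isobaric: W = P ΔV.
W = (572 kPa)(31 − 13.3 L) = (572)(17.7) = 10124 J.
Work on gas = −W_by = -10124 J.

W ≈ -10100 J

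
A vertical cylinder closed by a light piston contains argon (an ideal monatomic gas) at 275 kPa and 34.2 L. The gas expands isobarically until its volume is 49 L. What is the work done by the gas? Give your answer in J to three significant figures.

W ≈ 4070 J

Isobaric: W = P ΔV.
W = (275 kPa)(49 − 34.2 L) = (275)(14.8) = 4070 J.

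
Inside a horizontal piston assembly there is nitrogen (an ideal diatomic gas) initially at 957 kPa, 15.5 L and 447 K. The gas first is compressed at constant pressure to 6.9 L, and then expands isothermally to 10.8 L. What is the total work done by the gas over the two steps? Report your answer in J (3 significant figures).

W_total ≈ -5270 J

Step 1 (isobaric): W = PΔV = (957 kPa)(6.9 − 15.5 L) = -8230 J.
After step 1: P = 957 kPa, V = 6.9 L, T = 199 K.
Step 2 (isothermal): W = P₁V₁ ln(V₂/V₁) = (6603) ln(10.8/6.9) = 2958 J.
W_total = -8230 + 2958 = -5272 J.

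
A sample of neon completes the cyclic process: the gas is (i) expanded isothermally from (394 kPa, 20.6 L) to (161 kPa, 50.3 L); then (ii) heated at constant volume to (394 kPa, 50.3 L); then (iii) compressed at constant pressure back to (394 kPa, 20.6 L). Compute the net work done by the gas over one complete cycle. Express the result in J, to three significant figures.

Leg (i): W = PᵢVᵢ ln(V_f/Vᵢ) = (8116) ln(50.3/20.6) = 7246 J.
Leg (ii): W = 0.
Leg (iii): W = PΔV = (394)(20.6 − 50.3) = -11702 J.
W_net = 7246 − 11702 = -4456 J.

W_net ≈ -4460 J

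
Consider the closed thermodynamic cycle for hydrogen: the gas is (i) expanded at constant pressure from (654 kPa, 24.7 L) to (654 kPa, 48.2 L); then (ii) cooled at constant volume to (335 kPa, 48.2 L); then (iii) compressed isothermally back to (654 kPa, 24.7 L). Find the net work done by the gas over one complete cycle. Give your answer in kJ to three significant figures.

W_net ≈ 4.57 kJ

Leg (i): W = PΔV = (654)(48.2 − 24.7) = 15369 J.
Leg (ii): W = 0.
Leg (iii): W = PᵢVᵢ ln(V_f/Vᵢ) = (16147) ln(24.7/48.2) = -10795 J.
W_net = 15369 − 10795 = 4574 J.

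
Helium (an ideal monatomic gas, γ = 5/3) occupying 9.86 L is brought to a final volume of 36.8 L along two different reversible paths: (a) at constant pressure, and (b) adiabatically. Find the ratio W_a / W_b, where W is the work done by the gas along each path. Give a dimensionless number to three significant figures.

W_a / W_b ≈ 3.12

Path (a) isobaric: W = P₁(V₂ − V₁) → W_a/(P₁V₁) = 2.732.
Path (b) adiabatic: W = P₁V₁(1 − (V₁/V₂)^(γ−1))/(γ−1) → W_b/(P₁V₁) = 0.8766.
W_a / W_b = 2.732 / 0.8766 = 3.117.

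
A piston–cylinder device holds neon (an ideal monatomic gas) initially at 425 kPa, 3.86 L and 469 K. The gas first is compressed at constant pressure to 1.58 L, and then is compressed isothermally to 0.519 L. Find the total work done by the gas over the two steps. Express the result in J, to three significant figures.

W_total ≈ -1720 J

Step 1 (isobaric): W = PΔV = (425 kPa)(1.58 − 3.86 L) = -969 J.
After step 1: P = 425 kPa, V = 1.58 L, T = 192 K.
Step 2 (isothermal): W = P₁V₁ ln(V₂/V₁) = (671.5) ln(0.519/1.58) = -747.6 J.
W_total = -969 − 747.6 = -1717 J.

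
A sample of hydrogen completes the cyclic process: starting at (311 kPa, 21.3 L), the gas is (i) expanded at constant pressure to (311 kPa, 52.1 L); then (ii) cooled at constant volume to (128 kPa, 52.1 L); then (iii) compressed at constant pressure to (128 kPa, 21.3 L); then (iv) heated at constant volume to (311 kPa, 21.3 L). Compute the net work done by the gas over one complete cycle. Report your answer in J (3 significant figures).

W_net ≈ 5640 J

Constant-volume legs do no work.
W(i) = (311)(52.1 − 21.3) = 9579 J; W(iii) = (128)(21.3 − 52.1) = -3942 J.
W_net = 9579 − 3942 = 5636 J (the clockwise enclosed area).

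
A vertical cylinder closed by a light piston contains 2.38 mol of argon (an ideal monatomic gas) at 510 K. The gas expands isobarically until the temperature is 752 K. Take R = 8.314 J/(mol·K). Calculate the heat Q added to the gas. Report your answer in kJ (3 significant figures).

Q ≈ 12.0 kJ

Isobaric: W = nRΔT = (2.38)(8.314)(242) = 4789 J.
ΔU = nCᵥΔT with Cᵥ = 3R/2: ΔU = (2.38)(12.47)(242) = 7183 J.
Q = ΔU + W = 7183 + 4789 = 11971 J.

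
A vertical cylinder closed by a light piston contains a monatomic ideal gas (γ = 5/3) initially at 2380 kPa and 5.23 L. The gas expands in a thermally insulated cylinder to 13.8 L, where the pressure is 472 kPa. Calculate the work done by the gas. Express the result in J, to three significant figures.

W ≈ 8900 J

Adiabatic: W = (P₁V₁ − P₂V₂)/(γ − 1) with γ = 5/3.
P₁V₁ = 12447 J, P₂V₂ = 6514 J.
W = (12447 − 6514) / 0.6667 = 8901 J.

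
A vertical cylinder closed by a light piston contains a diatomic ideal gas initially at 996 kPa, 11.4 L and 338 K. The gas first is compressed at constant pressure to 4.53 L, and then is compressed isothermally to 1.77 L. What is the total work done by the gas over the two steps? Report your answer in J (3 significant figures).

Step 1 (isobaric): W = PΔV = (996 kPa)(4.53 − 11.4 L) = -6843 J.
After step 1: P = 996 kPa, V = 4.53 L, T = 134.3 K.
Step 2 (isothermal): W = P₁V₁ ln(V₂/V₁) = (4512) ln(1.77/4.53) = -4240 J.
W_total = -6843 − 4240 = -11083 J.

W_total ≈ -11100 J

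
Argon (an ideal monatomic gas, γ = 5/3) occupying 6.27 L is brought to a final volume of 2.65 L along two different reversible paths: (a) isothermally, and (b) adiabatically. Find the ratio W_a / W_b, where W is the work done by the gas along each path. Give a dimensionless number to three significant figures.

W_a / W_b ≈ 0.740

Path (a) isothermal: W = P₁V₁ ln(V₂/V₁) → W_a/(P₁V₁) = -0.8612.
Path (b) adiabatic: W = P₁V₁(1 − (V₁/V₂)^(γ−1))/(γ−1) → W_b/(P₁V₁) = -1.163.
W_a / W_b = -0.8612 / -1.163 = 0.7402.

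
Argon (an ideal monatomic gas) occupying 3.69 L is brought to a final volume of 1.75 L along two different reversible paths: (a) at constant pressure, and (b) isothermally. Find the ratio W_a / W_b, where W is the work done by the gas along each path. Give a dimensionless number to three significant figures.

W_a / W_b ≈ 0.705

Path (a) isobaric: W = P₁(V₂ − V₁) → W_a/(P₁V₁) = -0.5257.
Path (b) isothermal: W = P₁V₁ ln(V₂/V₁) → W_b/(P₁V₁) = -0.746.
W_a / W_b = -0.5257 / -0.746 = 0.7047.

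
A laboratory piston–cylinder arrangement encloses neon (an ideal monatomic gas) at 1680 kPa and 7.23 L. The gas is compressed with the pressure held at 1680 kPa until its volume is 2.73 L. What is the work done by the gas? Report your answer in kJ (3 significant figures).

Isobaric: W = P ΔV.
W = (1680 kPa)(2.73 − 7.23 L) = (1680)(-4.5) = -7560 J.

W ≈ -7.56 kJ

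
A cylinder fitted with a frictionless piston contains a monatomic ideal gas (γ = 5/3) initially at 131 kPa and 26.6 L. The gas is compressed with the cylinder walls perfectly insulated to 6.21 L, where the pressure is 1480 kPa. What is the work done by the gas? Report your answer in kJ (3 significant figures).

W ≈ -8.56 kJ

Adiabatic: W = (P₁V₁ − P₂V₂)/(γ − 1) with γ = 5/3.
P₁V₁ = 3485 J, P₂V₂ = 9191 J.
W = (3485 − 9191) / 0.6667 = -8559 J.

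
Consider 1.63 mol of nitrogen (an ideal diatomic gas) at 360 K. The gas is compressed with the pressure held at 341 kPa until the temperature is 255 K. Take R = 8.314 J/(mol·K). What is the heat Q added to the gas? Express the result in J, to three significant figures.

Q ≈ -4980 J

Isobaric: W = nRΔT = (1.63)(8.314)(-105) = -1423 J.
ΔU = nCᵥΔT with Cᵥ = 5R/2: ΔU = (1.63)(20.79)(-105) = -3557 J.
Q = ΔU + W = -3557 − 1423 = -4980 J.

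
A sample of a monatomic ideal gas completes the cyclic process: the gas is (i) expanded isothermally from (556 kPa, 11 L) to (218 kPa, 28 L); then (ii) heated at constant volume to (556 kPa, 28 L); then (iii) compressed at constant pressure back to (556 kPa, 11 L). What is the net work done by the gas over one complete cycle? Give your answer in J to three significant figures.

Leg (i): W = PᵢVᵢ ln(V_f/Vᵢ) = (6116) ln(28/11) = 5714 J.
Leg (ii): W = 0.
Leg (iii): W = PΔV = (556)(11 − 28) = -9452 J.
W_net = 5714 − 9452 = -3738 J.

W_net ≈ -3740 J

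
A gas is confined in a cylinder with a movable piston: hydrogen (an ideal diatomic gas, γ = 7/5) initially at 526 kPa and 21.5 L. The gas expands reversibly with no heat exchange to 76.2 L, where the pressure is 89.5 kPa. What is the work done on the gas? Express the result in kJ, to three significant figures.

W ≈ -11.2 kJ

Adiabatic: W = (P₁V₁ − P₂V₂)/(γ − 1) with γ = 7/5.
P₁V₁ = 11309 J, P₂V₂ = 6820 J.
W = (11309 − 6820) / 0.4 = 11223 J.
Work on gas = −W_by = -11223 J.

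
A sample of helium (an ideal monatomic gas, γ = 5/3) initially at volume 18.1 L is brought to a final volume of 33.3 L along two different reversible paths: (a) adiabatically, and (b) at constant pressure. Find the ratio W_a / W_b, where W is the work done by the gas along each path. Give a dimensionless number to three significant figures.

Path (a) adiabatic: W = P₁V₁(1 − (V₁/V₂)^(γ−1))/(γ−1) → W_a/(P₁V₁) = 0.501.
Path (b) isobaric: W = P₁(V₂ − V₁) → W_b/(P₁V₁) = 0.8398.
W_a / W_b = 0.501 / 0.8398 = 0.5965.

W_a / W_b ≈ 0.597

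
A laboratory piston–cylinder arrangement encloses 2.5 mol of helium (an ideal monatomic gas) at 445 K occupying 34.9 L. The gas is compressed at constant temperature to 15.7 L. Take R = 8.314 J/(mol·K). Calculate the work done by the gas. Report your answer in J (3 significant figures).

Isothermal: W = nRT ln(V₂/V₁).
W = (2.5)(8.314)(445) × ln(15.7/34.9)
  = 9249 × -0.7988
W_by_gas = -7389 J.

W ≈ -7390 J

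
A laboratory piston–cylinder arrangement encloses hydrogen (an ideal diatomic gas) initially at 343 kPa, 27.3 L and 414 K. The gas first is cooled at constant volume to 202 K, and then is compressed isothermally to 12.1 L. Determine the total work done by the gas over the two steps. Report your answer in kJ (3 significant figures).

Step 1 (isochoric): W = 0 (constant volume).
After step 1: P = 167.4 kPa (V unchanged).
Step 2 (isothermal): W = P₁V₁ ln(V₂/V₁) = (4569) ln(12.1/27.3) = -3718 J.
W_total = 0 − 3718 = -3718 J.

W_total ≈ -3.72 kJ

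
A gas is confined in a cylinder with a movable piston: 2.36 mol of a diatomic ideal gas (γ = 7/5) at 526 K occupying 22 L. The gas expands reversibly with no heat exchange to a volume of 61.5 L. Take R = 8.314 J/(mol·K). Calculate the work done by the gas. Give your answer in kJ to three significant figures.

Adiabatic: TV^(γ−1) = const with γ = 7/5.
T₂ = T₁ (V₁/V₂)^(γ−1) = 526 × (22/61.5)^0.4 = 526 × 0.6629 = 348.7 K.
W_by = nCᵥ(T₁ − T₂) = (2.36)(20.79)(526 − 348.7) = 8699 J.

W ≈ 8.70 kJ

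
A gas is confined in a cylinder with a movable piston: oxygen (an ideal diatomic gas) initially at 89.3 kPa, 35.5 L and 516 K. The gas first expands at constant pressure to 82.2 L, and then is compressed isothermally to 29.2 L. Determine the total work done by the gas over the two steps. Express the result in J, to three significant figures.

W_total ≈ -3430 J

Step 1 (isobaric): W = PΔV = (89.3 kPa)(82.2 − 35.5 L) = 4170 J.
After step 1: P = 89.3 kPa, V = 82.2 L, T = 1195 K.
Step 2 (isothermal): W = P₁V₁ ln(V₂/V₁) = (7340) ln(29.2/82.2) = -7597 J.
W_total = 4170 − 7597 = -3427 J.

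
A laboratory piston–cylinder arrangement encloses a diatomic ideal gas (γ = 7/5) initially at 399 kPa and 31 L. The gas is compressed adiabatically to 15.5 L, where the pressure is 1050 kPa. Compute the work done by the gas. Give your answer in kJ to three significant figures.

Adiabatic: W = (P₁V₁ − P₂V₂)/(γ − 1) with γ = 7/5.
P₁V₁ = 12369 J, P₂V₂ = 16275 J.
W = (12369 − 16275) / 0.4 = -9765 J.

W ≈ -9.77 kJ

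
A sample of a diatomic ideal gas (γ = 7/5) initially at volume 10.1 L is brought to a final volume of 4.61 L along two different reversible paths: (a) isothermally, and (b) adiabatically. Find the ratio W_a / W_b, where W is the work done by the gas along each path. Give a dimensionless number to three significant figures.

W_a / W_b ≈ 0.851

Path (a) isothermal: W = P₁V₁ ln(V₂/V₁) → W_a/(P₁V₁) = -0.7843.
Path (b) adiabatic: W = P₁V₁(1 − (V₁/V₂)^(γ−1))/(γ−1) → W_b/(P₁V₁) = -0.9213.
W_a / W_b = -0.7843 / -0.9213 = 0.8513.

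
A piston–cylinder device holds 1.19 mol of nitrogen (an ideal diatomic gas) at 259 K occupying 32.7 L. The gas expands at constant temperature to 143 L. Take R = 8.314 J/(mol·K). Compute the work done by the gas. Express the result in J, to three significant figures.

Isothermal: W = nRT ln(V₂/V₁).
W = (1.19)(8.314)(259) × ln(143/32.7)
  = 2562 × 1.475
W_by_gas = 3781 J.

W ≈ 3780 J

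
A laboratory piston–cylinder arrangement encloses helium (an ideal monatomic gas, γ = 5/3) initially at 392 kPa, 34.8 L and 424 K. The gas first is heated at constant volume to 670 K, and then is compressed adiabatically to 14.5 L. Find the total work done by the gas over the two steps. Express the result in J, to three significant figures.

Step 1 (isochoric): W = 0 (constant volume).
After step 1: P = 619.4 kPa (V unchanged).
Step 2 (adiabatic): W = (P₁V₁ − P₂V₂)/(γ−1) = (21556 − 38641)/0.667 = -25627 J.
W_total = 0 − 25627 = -25627 J.

W_total ≈ -25600 J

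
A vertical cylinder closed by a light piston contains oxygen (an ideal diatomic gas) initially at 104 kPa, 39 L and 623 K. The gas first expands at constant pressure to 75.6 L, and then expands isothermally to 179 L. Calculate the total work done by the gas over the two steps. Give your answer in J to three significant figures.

Step 1 (isobaric): W = PΔV = (104 kPa)(75.6 − 39 L) = 3806 J.
After step 1: P = 104 kPa, V = 75.6 L, T = 1208 K.
Step 2 (isothermal): W = P₁V₁ ln(V₂/V₁) = (7862) ln(179/75.6) = 6777 J.
W_total = 3806 + 6777 = 10583 J.

W_total ≈ 10600 J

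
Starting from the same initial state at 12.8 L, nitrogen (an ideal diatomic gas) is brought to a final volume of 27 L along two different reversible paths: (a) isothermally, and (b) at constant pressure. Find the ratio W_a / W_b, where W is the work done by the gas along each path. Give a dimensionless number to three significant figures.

Path (a) isothermal: W = P₁V₁ ln(V₂/V₁) → W_a/(P₁V₁) = 0.7464.
Path (b) isobaric: W = P₁(V₂ − V₁) → W_b/(P₁V₁) = 1.109.
W_a / W_b = 0.7464 / 1.109 = 0.6728.

W_a / W_b ≈ 0.673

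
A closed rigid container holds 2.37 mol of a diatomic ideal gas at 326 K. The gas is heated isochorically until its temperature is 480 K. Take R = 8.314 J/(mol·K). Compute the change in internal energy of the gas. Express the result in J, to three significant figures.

ΔU ≈ 7590 J

Constant volume ⇒ W = 0, so Q = ΔU = nCᵥΔT with Cᵥ = 5R/2 = 20.79 J/(mol·K).
ΔU = (2.37)(20.79)(480 − 326) = 7586 J.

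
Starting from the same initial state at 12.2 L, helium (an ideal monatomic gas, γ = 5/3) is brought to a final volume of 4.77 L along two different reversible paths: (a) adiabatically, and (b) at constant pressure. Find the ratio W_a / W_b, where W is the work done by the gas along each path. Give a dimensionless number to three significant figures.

Path (a) adiabatic: W = P₁V₁(1 − (V₁/V₂)^(γ−1))/(γ−1) → W_a/(P₁V₁) = -1.305.
Path (b) isobaric: W = P₁(V₂ − V₁) → W_b/(P₁V₁) = -0.609.
W_a / W_b = -1.305 / -0.609 = 2.143.

W_a / W_b ≈ 2.14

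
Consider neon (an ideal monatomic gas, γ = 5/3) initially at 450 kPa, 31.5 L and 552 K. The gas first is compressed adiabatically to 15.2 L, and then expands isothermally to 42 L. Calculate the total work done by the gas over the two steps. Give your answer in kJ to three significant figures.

Step 1 (adiabatic): W = (P₁V₁ − P₂V₂)/(γ−1) = (14175 − 23041)/0.667 = -13299 J.
After step 1: P = 1516 kPa, V = 15.2 L, T = 897.3 K.
Step 2 (isothermal): W = P₁V₁ ln(V₂/V₁) = (23041) ln(42/15.2) = 23418 J.
W_total = -13299 + 23418 = 10119 J.

W_total ≈ 10.1 kJ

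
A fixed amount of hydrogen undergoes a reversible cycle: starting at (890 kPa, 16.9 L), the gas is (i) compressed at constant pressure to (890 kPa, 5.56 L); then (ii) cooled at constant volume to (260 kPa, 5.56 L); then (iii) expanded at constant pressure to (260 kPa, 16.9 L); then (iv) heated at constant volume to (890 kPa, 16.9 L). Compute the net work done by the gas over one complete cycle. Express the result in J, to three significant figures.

W_net ≈ -7140 J

Constant-volume legs do no work.
W(i) = (890)(5.56 − 16.9) = -10093 J; W(iii) = (260)(16.9 − 5.56) = 2948 J.
W_net = -10093 + 2948 = -7144 J (the counter-clockwise enclosed area).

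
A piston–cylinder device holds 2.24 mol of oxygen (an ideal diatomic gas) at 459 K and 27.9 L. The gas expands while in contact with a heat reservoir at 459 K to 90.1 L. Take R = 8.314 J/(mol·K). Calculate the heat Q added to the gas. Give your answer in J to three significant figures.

Isothermal ⇒ ΔU = 0, so Q = W = nRT ln(V₂/V₁).
Q = (2.24)(8.314)(459) ln(90.1/27.9) = 8548 × 1.172 = 10021 J.

Q ≈ 10000 J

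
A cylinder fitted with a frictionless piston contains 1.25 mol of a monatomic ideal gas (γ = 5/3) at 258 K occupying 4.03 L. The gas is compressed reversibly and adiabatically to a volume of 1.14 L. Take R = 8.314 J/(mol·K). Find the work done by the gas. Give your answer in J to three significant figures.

W ≈ -5310 J

Adiabatic: TV^(γ−1) = const with γ = 5/3.
T₂ = T₁ (V₁/V₂)^(γ−1) = 258 × (4.03/1.14)^0.667 = 258 × 2.321 = 598.7 K.
W_by = nCᵥ(T₁ − T₂) = (1.25)(12.47)(258 − 598.7) = -5311 J.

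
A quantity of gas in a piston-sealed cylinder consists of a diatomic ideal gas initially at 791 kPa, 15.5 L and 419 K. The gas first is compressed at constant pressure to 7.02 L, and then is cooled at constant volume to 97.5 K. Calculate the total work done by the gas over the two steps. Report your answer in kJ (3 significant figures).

Step 1 (isobaric): W = PΔV = (791 kPa)(7.02 − 15.5 L) = -6708 J.
Step 2 (isochoric): W = 0 (constant volume).
W_total = -6708 + 0 = -6708 J.

W_total ≈ -6.71 kJ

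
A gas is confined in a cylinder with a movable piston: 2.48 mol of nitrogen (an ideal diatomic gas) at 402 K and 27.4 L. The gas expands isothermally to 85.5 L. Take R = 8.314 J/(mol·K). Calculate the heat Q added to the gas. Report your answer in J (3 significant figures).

Isothermal ⇒ ΔU = 0, so Q = W = nRT ln(V₂/V₁).
Q = (2.48)(8.314)(402) ln(85.5/27.4) = 8289 × 1.138 = 9432 J.

Q ≈ 9430 J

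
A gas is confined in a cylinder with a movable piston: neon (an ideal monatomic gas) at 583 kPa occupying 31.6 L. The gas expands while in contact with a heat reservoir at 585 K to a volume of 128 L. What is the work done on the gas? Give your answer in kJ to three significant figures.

Isothermal: W = nRT ln(V₂/V₁) = P₁V₁ ln(V₂/V₁).
P₁V₁ = (583 kPa)(31.6 L) = 18423 J.
W = 18423 × ln(128/31.6) = 18423 × 1.399
W_by_gas = 25771 J; work on gas = −W_by = -25771 J.

W ≈ -25.8 kJ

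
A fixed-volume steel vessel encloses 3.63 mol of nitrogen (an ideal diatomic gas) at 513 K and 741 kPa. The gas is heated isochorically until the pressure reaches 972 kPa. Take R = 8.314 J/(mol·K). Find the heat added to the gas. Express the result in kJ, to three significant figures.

Constant volume ⇒ W = 0, so Q = ΔU = nCᵥΔT with Cᵥ = 5R/2 = 20.79 J/(mol·K).
At constant V, T₂/T₁ = P₂/P₁ ⇒ ΔT = T₁(P₂/P₁ − 1) = 513·(972/741 − 1) = 159.9 K.
ΔU = (3.63)(20.79)(159.9) = 12066 J.

Q ≈ 12.1 kJ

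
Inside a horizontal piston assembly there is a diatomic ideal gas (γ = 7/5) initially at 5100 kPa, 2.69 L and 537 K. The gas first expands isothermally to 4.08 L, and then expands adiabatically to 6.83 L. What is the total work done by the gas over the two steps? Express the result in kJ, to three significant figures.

Step 1 (isothermal): W = P₁V₁ ln(V₂/V₁) = (13719) ln(4.08/2.69) = 5715 J.
After step 1: P = 3362 kPa, V = 4.08 L, T = 537 K.
Step 2 (adiabatic): W = (P₁V₁ − P₂V₂)/(γ−1) = (13719 − 11164)/0.4 = 6388 J.
W_total = 5715 + 6388 = 12102 J.

W_total ≈ 12.1 kJ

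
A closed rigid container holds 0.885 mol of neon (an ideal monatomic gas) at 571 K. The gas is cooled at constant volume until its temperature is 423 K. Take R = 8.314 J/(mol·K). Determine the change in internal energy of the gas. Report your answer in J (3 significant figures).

Constant volume ⇒ W = 0, so Q = ΔU = nCᵥΔT with Cᵥ = 3R/2 = 12.47 J/(mol·K).
ΔU = (0.885)(12.47)(423 − 571) = -1633 J.

ΔU ≈ -1630 J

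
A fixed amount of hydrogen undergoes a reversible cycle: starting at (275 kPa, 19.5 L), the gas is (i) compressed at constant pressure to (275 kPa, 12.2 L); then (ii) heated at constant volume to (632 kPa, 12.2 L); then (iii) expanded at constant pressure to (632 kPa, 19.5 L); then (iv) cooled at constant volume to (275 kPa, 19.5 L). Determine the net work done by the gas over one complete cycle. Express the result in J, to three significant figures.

W_net ≈ 2610 J

Constant-volume legs do no work.
W(i) = (275)(12.2 − 19.5) = -2008 J; W(iii) = (632)(19.5 − 12.2) = 4614 J.
W_net = -2008 + 4614 = 2606 J (the clockwise enclosed area).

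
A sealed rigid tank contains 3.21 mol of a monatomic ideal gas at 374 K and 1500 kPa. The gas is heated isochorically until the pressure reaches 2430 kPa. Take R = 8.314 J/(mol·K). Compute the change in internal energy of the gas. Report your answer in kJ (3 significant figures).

Constant volume ⇒ W = 0, so Q = ΔU = nCᵥΔT with Cᵥ = 3R/2 = 12.47 J/(mol·K).
At constant V, T₂/T₁ = P₂/P₁ ⇒ ΔT = T₁(P₂/P₁ − 1) = 374·(2430/1500 − 1) = 231.9 K.
ΔU = (3.21)(12.47)(231.9) = 9283 J.

ΔU ≈ 9.28 kJ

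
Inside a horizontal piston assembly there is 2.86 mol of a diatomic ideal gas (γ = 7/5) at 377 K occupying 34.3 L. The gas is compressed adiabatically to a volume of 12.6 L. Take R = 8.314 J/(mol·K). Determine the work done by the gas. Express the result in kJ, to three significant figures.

W ≈ -11.0 kJ

Adiabatic: TV^(γ−1) = const with γ = 7/5.
T₂ = T₁ (V₁/V₂)^(γ−1) = 377 × (34.3/12.6)^0.4 = 377 × 1.493 = 562.7 K.
W_by = nCᵥ(T₁ − T₂) = (2.86)(20.79)(377 − 562.7) = -11042 J.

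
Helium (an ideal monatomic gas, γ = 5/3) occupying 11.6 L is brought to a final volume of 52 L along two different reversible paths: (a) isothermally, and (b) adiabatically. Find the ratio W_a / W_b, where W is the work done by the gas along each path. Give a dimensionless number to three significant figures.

W_a / W_b ≈ 1.58

Path (a) isothermal: W = P₁V₁ ln(V₂/V₁) → W_a/(P₁V₁) = 1.5.
Path (b) adiabatic: W = P₁V₁(1 − (V₁/V₂)^(γ−1))/(γ−1) → W_b/(P₁V₁) = 0.9483.
W_a / W_b = 1.5 / 0.9483 = 1.582.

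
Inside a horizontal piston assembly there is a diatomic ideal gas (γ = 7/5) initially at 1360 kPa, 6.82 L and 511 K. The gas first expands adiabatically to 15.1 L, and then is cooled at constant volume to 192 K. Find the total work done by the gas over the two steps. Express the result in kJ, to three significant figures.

W_total ≈ 6.32 kJ

Step 1 (adiabatic): W = (P₁V₁ − P₂V₂)/(γ−1) = (9275 − 6749)/0.4 = 6315 J.
Step 2 (isochoric): W = 0 (constant volume).
W_total = 6315 + 0 = 6315 J.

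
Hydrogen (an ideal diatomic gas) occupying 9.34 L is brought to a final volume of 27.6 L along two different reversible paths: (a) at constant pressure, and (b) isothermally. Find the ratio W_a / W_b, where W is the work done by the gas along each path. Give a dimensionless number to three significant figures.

Path (a) isobaric: W = P₁(V₂ − V₁) → W_a/(P₁V₁) = 1.955.
Path (b) isothermal: W = P₁V₁ ln(V₂/V₁) → W_b/(P₁V₁) = 1.084.
W_a / W_b = 1.955 / 1.084 = 1.804.

W_a / W_b ≈ 1.80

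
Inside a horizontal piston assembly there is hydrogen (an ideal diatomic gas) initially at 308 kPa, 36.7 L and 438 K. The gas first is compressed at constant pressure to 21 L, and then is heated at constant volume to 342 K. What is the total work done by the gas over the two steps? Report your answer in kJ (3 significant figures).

W_total ≈ -4.84 kJ

Step 1 (isobaric): W = PΔV = (308 kPa)(21 − 36.7 L) = -4836 J.
Step 2 (isochoric): W = 0 (constant volume).
W_total = -4836 + 0 = -4836 J.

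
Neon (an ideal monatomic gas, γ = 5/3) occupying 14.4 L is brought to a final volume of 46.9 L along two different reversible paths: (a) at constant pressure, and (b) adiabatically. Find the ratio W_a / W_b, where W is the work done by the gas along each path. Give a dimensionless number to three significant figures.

W_a / W_b ≈ 2.76

Path (a) isobaric: W = P₁(V₂ − V₁) → W_a/(P₁V₁) = 2.257.
Path (b) adiabatic: W = P₁V₁(1 − (V₁/V₂)^(γ−1))/(γ−1) → W_b/(P₁V₁) = 0.8173.
W_a / W_b = 2.257 / 0.8173 = 2.761.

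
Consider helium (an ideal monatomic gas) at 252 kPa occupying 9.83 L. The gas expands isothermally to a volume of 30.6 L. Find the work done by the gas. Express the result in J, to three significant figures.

W ≈ 2810 J

Isothermal: W = nRT ln(V₂/V₁) = P₁V₁ ln(V₂/V₁).
P₁V₁ = (252 kPa)(9.83 L) = 2477 J.
W = 2477 × ln(30.6/9.83) = 2477 × 1.136
W_by_gas = 2813 J.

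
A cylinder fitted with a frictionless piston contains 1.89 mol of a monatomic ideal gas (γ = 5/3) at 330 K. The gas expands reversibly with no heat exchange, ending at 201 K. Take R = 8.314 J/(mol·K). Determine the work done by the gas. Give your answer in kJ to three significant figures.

Adiabatic ⇒ Q = 0, so W_by = −ΔU = nCᵥ(T₁ − T₂).
Cᵥ = 3R/2 = 12.47 J/(mol·K).
W = (1.89)(12.47)(330 − 201) = 3041 J.

W ≈ 3.04 kJ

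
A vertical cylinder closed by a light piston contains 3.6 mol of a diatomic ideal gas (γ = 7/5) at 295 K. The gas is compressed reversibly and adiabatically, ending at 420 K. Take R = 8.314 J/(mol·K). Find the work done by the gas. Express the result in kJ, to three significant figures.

W ≈ -9.35 kJ

Adiabatic ⇒ Q = 0, so W_by = −ΔU = nCᵥ(T₁ − T₂).
Cᵥ = 5R/2 = 20.79 J/(mol·K).
W = (3.6)(20.79)(295 − 420) = -9353 J.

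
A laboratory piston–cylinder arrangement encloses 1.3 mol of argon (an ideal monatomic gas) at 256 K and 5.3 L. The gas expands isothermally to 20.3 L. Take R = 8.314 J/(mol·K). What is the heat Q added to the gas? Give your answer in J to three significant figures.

Isothermal ⇒ ΔU = 0, so Q = W = nRT ln(V₂/V₁).
Q = (1.3)(8.314)(256) ln(20.3/5.3) = 2767 × 1.343 = 3716 J.

Q ≈ 3720 J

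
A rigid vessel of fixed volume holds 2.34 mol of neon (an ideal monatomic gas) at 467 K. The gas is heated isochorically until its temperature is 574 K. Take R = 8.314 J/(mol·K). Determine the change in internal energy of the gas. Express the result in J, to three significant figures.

Constant volume ⇒ W = 0, so Q = ΔU = nCᵥΔT with Cᵥ = 3R/2 = 12.47 J/(mol·K).
ΔU = (2.34)(12.47)(574 − 467) = 3122 J.

ΔU ≈ 3120 J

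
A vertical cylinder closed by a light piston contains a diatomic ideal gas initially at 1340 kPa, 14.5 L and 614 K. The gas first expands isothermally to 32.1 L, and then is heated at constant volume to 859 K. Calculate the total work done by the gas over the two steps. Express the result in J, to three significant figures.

Step 1 (isothermal): W = P₁V₁ ln(V₂/V₁) = (19430) ln(32.1/14.5) = 15441 J.
Step 2 (isochoric): W = 0 (constant volume).
W_total = 15441 + 0 = 15441 J.

W_total ≈ 15400 J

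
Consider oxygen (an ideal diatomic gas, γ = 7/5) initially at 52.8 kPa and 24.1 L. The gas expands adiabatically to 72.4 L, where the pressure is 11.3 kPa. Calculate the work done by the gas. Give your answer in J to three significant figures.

W ≈ 1140 J

Adiabatic: W = (P₁V₁ − P₂V₂)/(γ − 1) with γ = 7/5.
P₁V₁ = 1272 J, P₂V₂ = 818.1 J.
W = (1272 − 818.1) / 0.4 = 1136 J.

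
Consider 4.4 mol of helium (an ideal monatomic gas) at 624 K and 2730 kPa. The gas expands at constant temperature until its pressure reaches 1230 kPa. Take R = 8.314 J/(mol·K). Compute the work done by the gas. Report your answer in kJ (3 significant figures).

Isothermal process: W = nRT ln(V₂/V₁) = nRT ln(P₁/P₂).
W = (4.4)(8.314)(624) × ln(2730/1230)
  = 22827 × ln(2.22) = 22827 × 0.7973
W_by_gas = 18200 J.

W ≈ 18.2 kJ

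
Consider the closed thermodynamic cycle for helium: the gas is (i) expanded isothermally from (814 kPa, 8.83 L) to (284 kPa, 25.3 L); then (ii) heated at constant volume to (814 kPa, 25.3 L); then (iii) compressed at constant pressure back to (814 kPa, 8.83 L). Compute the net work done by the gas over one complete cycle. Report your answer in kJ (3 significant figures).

W_net ≈ -5.84 kJ

Leg (i): W = PᵢVᵢ ln(V_f/Vᵢ) = (7188) ln(25.3/8.83) = 7566 J.
Leg (ii): W = 0.
Leg (iii): W = PΔV = (814)(8.83 − 25.3) = -13407 J.
W_net = 7566 − 13407 = -5841 J.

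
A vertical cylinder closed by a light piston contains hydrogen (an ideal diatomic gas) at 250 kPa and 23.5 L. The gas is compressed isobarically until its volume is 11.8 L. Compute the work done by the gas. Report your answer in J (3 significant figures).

Isobaric: W = P ΔV.
W = (250 kPa)(11.8 − 23.5 L) = (250)(-11.7) = -2925 J.

W ≈ -2920 J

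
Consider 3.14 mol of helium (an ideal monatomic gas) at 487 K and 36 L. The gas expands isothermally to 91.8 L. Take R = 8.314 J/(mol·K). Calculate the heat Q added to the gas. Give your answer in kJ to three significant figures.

Isothermal ⇒ ΔU = 0, so Q = W = nRT ln(V₂/V₁).
Q = (3.14)(8.314)(487) ln(91.8/36) = 12714 × 0.9361 = 11901 J.

Q ≈ 11.9 kJ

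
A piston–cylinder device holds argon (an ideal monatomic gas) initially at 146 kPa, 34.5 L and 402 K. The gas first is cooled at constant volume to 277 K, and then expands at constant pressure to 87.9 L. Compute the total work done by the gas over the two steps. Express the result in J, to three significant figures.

Step 1 (isochoric): W = 0 (constant volume).
After step 1: P = 100.6 kPa (V unchanged).
Step 2 (isobaric): W = PΔV = (100.6 kPa)(87.9 − 34.5 L) = 5372 J.
W_total = 0 + 5372 = 5372 J.

W_total ≈ 5370 J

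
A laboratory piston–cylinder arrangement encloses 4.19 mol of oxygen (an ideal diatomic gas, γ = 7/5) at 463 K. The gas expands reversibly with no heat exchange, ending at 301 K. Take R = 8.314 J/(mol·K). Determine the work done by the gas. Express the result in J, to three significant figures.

Adiabatic ⇒ Q = 0, so W_by = −ΔU = nCᵥ(T₁ − T₂).
Cᵥ = 5R/2 = 20.79 J/(mol·K).
W = (4.19)(20.79)(463 − 301) = 14108 J.

W ≈ 14100 J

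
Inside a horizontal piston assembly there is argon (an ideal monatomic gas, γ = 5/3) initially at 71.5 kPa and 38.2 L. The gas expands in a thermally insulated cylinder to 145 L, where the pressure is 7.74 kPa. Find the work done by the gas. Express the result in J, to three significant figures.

Adiabatic: W = (P₁V₁ − P₂V₂)/(γ − 1) with γ = 5/3.
P₁V₁ = 2731 J, P₂V₂ = 1122 J.
W = (2731 − 1122) / 0.6667 = 2414 J.

W ≈ 2410 J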